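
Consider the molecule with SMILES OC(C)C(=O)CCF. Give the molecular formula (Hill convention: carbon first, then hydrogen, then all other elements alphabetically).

C5H9FO2

Walk through each heavy atom and fill implicit hydrogens from standard valence (C 4, N 3, O 2, S 2, halogen 1):
  atom 1: O, bond orders sum to 1 (valence 2) → 1 H
  atom 2: C, bond orders sum to 3 (valence 4) → 1 H
  atom 3: C, bond orders sum to 1 (valence 4) → 3 H
  atom 4: C, bond orders sum to 4 (valence 4) → 0 H
  atom 5: O, bond orders sum to 2 (valence 2) → 0 H
  atom 6: C, bond orders sum to 2 (valence 4) → 2 H
  atom 7: C, bond orders sum to 2 (valence 4) → 2 H
  atom 8: F (halogen, monovalent) → 0 H
Totals → C:5, H:9, F:1, O:2.
In Hill order: C5H9FO2.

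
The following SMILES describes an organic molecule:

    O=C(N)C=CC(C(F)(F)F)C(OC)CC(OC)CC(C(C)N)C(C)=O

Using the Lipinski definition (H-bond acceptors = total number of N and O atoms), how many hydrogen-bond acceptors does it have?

6

N atoms: 2; O atoms: 4.
Lipinski HBA = 2 + 4 = 6.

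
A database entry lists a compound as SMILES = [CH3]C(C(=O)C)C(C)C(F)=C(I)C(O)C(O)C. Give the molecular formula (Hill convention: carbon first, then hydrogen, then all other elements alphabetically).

C11H18FIO3

Walk through each heavy atom and fill implicit hydrogens from standard valence (C 4, N 3, O 2, S 2, halogen 1):
  atom 1: C with explicit H count 3
  atom 2: C, bond orders sum to 3 (valence 4) → 1 H
  atom 3: C, bond orders sum to 4 (valence 4) → 0 H
  atom 4: O, bond orders sum to 2 (valence 2) → 0 H
  atom 5: C, bond orders sum to 1 (valence 4) → 3 H
  atom 6: C, bond orders sum to 3 (valence 4) → 1 H
  atom 7: C, bond orders sum to 1 (valence 4) → 3 H
  atom 8: C, bond orders sum to 4 (valence 4) → 0 H
  atom 9: F (halogen, monovalent) → 0 H
  atom 10: C, bond orders sum to 4 (valence 4) → 0 H
  atom 11: I (halogen, monovalent) → 0 H
  atom 12: C, bond orders sum to 3 (valence 4) → 1 H
  atom 13: O, bond orders sum to 1 (valence 2) → 1 H
  atom 14: C, bond orders sum to 3 (valence 4) → 1 H
  atom 15: O, bond orders sum to 1 (valence 2) → 1 H
  atom 16: C, bond orders sum to 1 (valence 4) → 3 H
Totals → C:11, H:18, F:1, I:1, O:3.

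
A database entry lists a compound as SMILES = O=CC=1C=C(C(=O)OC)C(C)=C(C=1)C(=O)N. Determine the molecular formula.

C11H11NO4

Walk through each heavy atom and fill implicit hydrogens from standard valence (C 4, N 3, O 2, S 2, halogen 1):
  atom 1: O, bond orders sum to 2 (valence 2) → 0 H
  atom 2: C, bond orders sum to 3 (valence 4) → 1 H
  atom 3: C, bond orders sum to 4 (valence 4) → 0 H
  atom 4: C, bond orders sum to 3 (valence 4) → 1 H
  atom 5: C, bond orders sum to 4 (valence 4) → 0 H
  atom 6: C, bond orders sum to 4 (valence 4) → 0 H
  atom 7: O, bond orders sum to 2 (valence 2) → 0 H
  atom 8: O, bond orders sum to 2 (valence 2) → 0 H
  atom 9: C, bond orders sum to 1 (valence 4) → 3 H
  atom 10: C, bond orders sum to 4 (valence 4) → 0 H
  atom 11: C, bond orders sum to 1 (valence 4) → 3 H
  atom 12: C, bond orders sum to 4 (valence 4) → 0 H
  atom 13: C, bond orders sum to 3 (valence 4) → 1 H
  atom 14: C, bond orders sum to 4 (valence 4) → 0 H
  atom 15: O, bond orders sum to 2 (valence 2) → 0 H
  atom 16: N, bond orders sum to 1 (valence 3) → 2 H
Totals → C:11, H:11, N:1, O:4.
In Hill order: C11H11NO4.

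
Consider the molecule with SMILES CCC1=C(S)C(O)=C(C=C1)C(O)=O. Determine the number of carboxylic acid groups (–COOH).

1

The carboxylic acid motif appears at heavy-atom position 11 in the SMILES.
Other groups present: 1 hydroxyl, 1 thiol.
Carboxylic acid count: 1.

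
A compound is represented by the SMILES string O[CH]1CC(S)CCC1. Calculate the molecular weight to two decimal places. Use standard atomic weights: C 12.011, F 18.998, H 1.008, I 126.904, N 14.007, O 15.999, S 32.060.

First, the molecular formula is C6H12OS (counting implicit H from valence).
  C: 6 × 12.011 = 72.066
  H: 12 × 1.008 = 12.096
  O: 1 × 15.999 = 15.999
  S: 1 × 32.060 = 32.060
Sum: 6×12.011 + 12×1.008 + 1×15.999 + 1×32.060 = 132.221 → 132.22 g/mol.

132.22 g/mol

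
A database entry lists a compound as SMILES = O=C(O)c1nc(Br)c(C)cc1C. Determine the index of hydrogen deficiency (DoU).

Molecular formula: C8H8BrNO2.
DoU = (2C + 2 + N − H − X) / 2, where X is the halogen count and O/S are ignored.
    = (2·8 + 2 + 1 − 8 − 1) / 2 = 10 / 2 = 5.

5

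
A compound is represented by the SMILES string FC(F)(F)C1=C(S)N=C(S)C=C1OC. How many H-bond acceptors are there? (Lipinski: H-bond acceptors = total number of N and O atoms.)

2

N atoms: 1; O atoms: 1.
Lipinski HBA = 1 + 1 = 2.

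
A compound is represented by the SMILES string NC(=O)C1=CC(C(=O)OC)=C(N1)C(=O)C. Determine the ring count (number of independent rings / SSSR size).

1

In SMILES, each pair of matching ring-closure digits denotes one ring-closing bond; the number of such bonds equals the number of independent rings.
Ring-closure bonds here: 1.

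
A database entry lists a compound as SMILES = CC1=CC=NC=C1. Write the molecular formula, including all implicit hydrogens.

C6H7N

Walk through each heavy atom and fill implicit hydrogens from standard valence (C 4, N 3, O 2, S 2, halogen 1):
  atom 1: C, bond orders sum to 1 (valence 4) → 3 H
  atom 2: C, bond orders sum to 4 (valence 4) → 0 H
  atom 3: C, bond orders sum to 3 (valence 4) → 1 H
  atom 4: C, bond orders sum to 3 (valence 4) → 1 H
  atom 5: N, bond orders sum to 3 (valence 3) → 0 H
  atom 6: C, bond orders sum to 3 (valence 4) → 1 H
  atom 7: C, bond orders sum to 3 (valence 4) → 1 H
Totals → C:6, H:7, N:1.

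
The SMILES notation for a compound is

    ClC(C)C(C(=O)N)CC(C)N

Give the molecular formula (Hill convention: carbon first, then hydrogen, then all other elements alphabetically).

Walk through each heavy atom and fill implicit hydrogens from standard valence (C 4, N 3, O 2, S 2, halogen 1):
  atom 1: Cl (halogen, monovalent) → 0 H
  atom 2: C, bond orders sum to 3 (valence 4) → 1 H
  atom 3: C, bond orders sum to 1 (valence 4) → 3 H
  atom 4: C, bond orders sum to 3 (valence 4) → 1 H
  atom 5: C, bond orders sum to 4 (valence 4) → 0 H
  atom 6: O, bond orders sum to 2 (valence 2) → 0 H
  atom 7: N, bond orders sum to 1 (valence 3) → 2 H
  atom 8: C, bond orders sum to 2 (valence 4) → 2 H
  atom 9: C, bond orders sum to 3 (valence 4) → 1 H
  atom 10: C, bond orders sum to 1 (valence 4) → 3 H
  atom 11: N, bond orders sum to 1 (valence 3) → 2 H
Totals → C:7, H:15, Cl:1, N:2, O:1.

C7H15ClN2O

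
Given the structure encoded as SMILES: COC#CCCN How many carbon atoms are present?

5

Count every carbon token in the SMILES (each C, including those in ring-closure positions and inside branches).
Carbon count: 5.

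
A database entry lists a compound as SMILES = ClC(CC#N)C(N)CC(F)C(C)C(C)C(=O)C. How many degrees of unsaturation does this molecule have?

3

Molecular formula: C12H20ClFN2O.
DoU = (2C + 2 + N − H − X) / 2, where X is the halogen count and O/S are ignored.
    = (2·12 + 2 + 2 − 20 − 2) / 2 = 6 / 2 = 3.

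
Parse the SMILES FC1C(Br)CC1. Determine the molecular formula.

Walk through each heavy atom and fill implicit hydrogens from standard valence (C 4, N 3, O 2, S 2, halogen 1):
  atom 1: F (halogen, monovalent) → 0 H
  atom 2: C, bond orders sum to 3 (valence 4) → 1 H
  atom 3: C, bond orders sum to 3 (valence 4) → 1 H
  atom 4: Br (halogen, monovalent) → 0 H
  atom 5: C, bond orders sum to 2 (valence 4) → 2 H
  atom 6: C, bond orders sum to 2 (valence 4) → 2 H
Totals → C:4, H:6, Br:1, F:1.
In Hill order: C4H6BrF.

C4H6BrF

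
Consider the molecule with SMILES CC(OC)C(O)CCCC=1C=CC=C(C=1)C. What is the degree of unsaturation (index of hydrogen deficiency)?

Molecular formula: C14H22O2.
DoU = (2C + 2 + N − H − X) / 2, where X is the halogen count and O/S are ignored.
    = (2·14 + 2 + 0 − 22 − 0) / 2 = 8 / 2 = 4.

4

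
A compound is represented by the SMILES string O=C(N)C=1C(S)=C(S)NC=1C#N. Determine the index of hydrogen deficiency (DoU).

6

Molecular formula: C6H5N3OS2.
DoU = (2C + 2 + N − H − X) / 2, where X is the halogen count and O/S are ignored.
    = (2·6 + 2 + 3 − 5 − 0) / 2 = 12 / 2 = 6.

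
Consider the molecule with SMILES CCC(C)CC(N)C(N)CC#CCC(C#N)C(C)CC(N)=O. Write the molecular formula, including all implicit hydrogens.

C17H30N4O

Walk through each heavy atom and fill implicit hydrogens from standard valence (C 4, N 3, O 2, S 2, halogen 1):
  atom 1: C, bond orders sum to 1 (valence 4) → 3 H
  atom 2: C, bond orders sum to 2 (valence 4) → 2 H
  atom 3: C, bond orders sum to 3 (valence 4) → 1 H
  atom 4: C, bond orders sum to 1 (valence 4) → 3 H
  atom 5: C, bond orders sum to 2 (valence 4) → 2 H
  atom 6: C, bond orders sum to 3 (valence 4) → 1 H
  atom 7: N, bond orders sum to 1 (valence 3) → 2 H
  atom 8: C, bond orders sum to 3 (valence 4) → 1 H
  atom 9: N, bond orders sum to 1 (valence 3) → 2 H
  atom 10: C, bond orders sum to 2 (valence 4) → 2 H
  atom 11: C, bond orders sum to 4 (valence 4) → 0 H
  atom 12: C, bond orders sum to 4 (valence 4) → 0 H
  atom 13: C, bond orders sum to 2 (valence 4) → 2 H
  atom 14: C, bond orders sum to 3 (valence 4) → 1 H
  atom 15: C, bond orders sum to 4 (valence 4) → 0 H
  atom 16: N, bond orders sum to 3 (valence 3) → 0 H
  atom 17: C, bond orders sum to 3 (valence 4) → 1 H
  atom 18: C, bond orders sum to 1 (valence 4) → 3 H
  atom 19: C, bond orders sum to 2 (valence 4) → 2 H
  atom 20: C, bond orders sum to 4 (valence 4) → 0 H
  atom 21: N, bond orders sum to 1 (valence 3) → 2 H
  atom 22: O, bond orders sum to 2 (valence 2) → 0 H
Totals → C:17, H:30, N:4, O:1.
In Hill order: C17H30N4O.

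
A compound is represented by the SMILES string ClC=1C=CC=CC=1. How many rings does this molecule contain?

In SMILES, each pair of matching ring-closure digits denotes one ring-closing bond; the number of such bonds equals the number of independent rings.
Ring-closure bonds here: 1.

1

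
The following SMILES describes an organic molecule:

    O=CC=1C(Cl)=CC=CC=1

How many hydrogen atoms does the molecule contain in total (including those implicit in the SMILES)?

Walk through each heavy atom and fill implicit hydrogens from standard valence (C 4, N 3, O 2, S 2, halogen 1):
  atom 1: O, bond orders sum to 2 (valence 2) → 0 H
  atom 2: C, bond orders sum to 3 (valence 4) → 1 H
  atom 3: C, bond orders sum to 4 (valence 4) → 0 H
  atom 4: C, bond orders sum to 4 (valence 4) → 0 H
  atom 5: Cl (halogen, monovalent) → 0 H
  atom 6: C, bond orders sum to 3 (valence 4) → 1 H
  atom 7: C, bond orders sum to 3 (valence 4) → 1 H
  atom 8: C, bond orders sum to 3 (valence 4) → 1 H
  atom 9: C, bond orders sum to 3 (valence 4) → 1 H
Total hydrogens: 5.

5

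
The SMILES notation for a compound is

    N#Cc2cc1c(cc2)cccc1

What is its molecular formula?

C11H7N

Walk through each heavy atom and fill implicit hydrogens from standard valence (C 4, N 3, O 2, S 2, halogen 1); for lowercase aromatic atoms, an aromatic c carries 1 H when it has two neighbours and 0 H with three, and aromatic n carries 0 H:
  atom 1: N, bond orders sum to 3 (valence 3) → 0 H
  atom 2: C, bond orders sum to 4 (valence 4) → 0 H
  atom 3: aromatic c, 3 neighbours → 0 H
  atom 4: aromatic c, 2 neighbours → 1 H
  atom 5: aromatic c, 3 neighbours → 0 H
  atom 6: aromatic c, 3 neighbours → 0 H
  atom 7: aromatic c, 2 neighbours → 1 H
  atom 8: aromatic c, 2 neighbours → 1 H
  atom 9: aromatic c, 2 neighbours → 1 H
  atom 10: aromatic c, 2 neighbours → 1 H
  atom 11: aromatic c, 2 neighbours → 1 H
  atom 12: aromatic c, 2 neighbours → 1 H
Totals → C:11, H:7, N:1.
In Hill order: C11H7N.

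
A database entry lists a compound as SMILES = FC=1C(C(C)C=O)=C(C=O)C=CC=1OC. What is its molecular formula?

C11H11FO3

Walk through each heavy atom and fill implicit hydrogens from standard valence (C 4, N 3, O 2, S 2, halogen 1):
  atom 1: F (halogen, monovalent) → 0 H
  atom 2: C, bond orders sum to 4 (valence 4) → 0 H
  atom 3: C, bond orders sum to 4 (valence 4) → 0 H
  atom 4: C, bond orders sum to 3 (valence 4) → 1 H
  atom 5: C, bond orders sum to 1 (valence 4) → 3 H
  atom 6: C, bond orders sum to 3 (valence 4) → 1 H
  atom 7: O, bond orders sum to 2 (valence 2) → 0 H
  atom 8: C, bond orders sum to 4 (valence 4) → 0 H
  atom 9: C, bond orders sum to 3 (valence 4) → 1 H
  atom 10: O, bond orders sum to 2 (valence 2) → 0 H
  atom 11: C, bond orders sum to 3 (valence 4) → 1 H
  atom 12: C, bond orders sum to 3 (valence 4) → 1 H
  atom 13: C, bond orders sum to 4 (valence 4) → 0 H
  atom 14: O, bond orders sum to 2 (valence 2) → 0 H
  atom 15: C, bond orders sum to 1 (valence 4) → 3 H
Totals → C:11, H:11, F:1, O:3.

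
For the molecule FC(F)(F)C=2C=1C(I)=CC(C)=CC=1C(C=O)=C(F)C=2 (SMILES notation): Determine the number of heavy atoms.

19

Every atom symbol written in the SMILES (organic subset) is one heavy atom; implicit H are not written.
Heavy atoms by element → C:13, F:4, I:1, O:1.
Total: 19.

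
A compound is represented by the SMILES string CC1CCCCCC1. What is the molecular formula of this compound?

C8H16

Walk through each heavy atom and fill implicit hydrogens from standard valence (C 4, N 3, O 2, S 2, halogen 1):
  atom 1: C, bond orders sum to 1 (valence 4) → 3 H
  atom 2: C, bond orders sum to 3 (valence 4) → 1 H
  atom 3: C, bond orders sum to 2 (valence 4) → 2 H
  atom 4: C, bond orders sum to 2 (valence 4) → 2 H
  atom 5: C, bond orders sum to 2 (valence 4) → 2 H
  atom 6: C, bond orders sum to 2 (valence 4) → 2 H
  atom 7: C, bond orders sum to 2 (valence 4) → 2 H
  atom 8: C, bond orders sum to 2 (valence 4) → 2 H
Totals → C:8, H:16.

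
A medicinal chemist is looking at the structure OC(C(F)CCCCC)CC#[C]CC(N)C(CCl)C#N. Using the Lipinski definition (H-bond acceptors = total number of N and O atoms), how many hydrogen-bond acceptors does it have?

3

N atoms: 2; O atoms: 1.
Lipinski HBA = 2 + 1 = 3.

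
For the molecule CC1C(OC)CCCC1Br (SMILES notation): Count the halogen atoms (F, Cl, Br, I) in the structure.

1

Halogen atoms appear at heavy-atom position 10 (1×Br).
Other groups present: 1 ether.
Halogen count: 1.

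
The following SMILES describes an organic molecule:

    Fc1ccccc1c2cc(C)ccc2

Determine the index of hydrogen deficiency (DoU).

8

Molecular formula: C13H11F.
DoU = (2C + 2 + N − H − X) / 2, where X is the halogen count and O/S are ignored.
    = (2·13 + 2 + 0 − 11 − 1) / 2 = 16 / 2 = 8.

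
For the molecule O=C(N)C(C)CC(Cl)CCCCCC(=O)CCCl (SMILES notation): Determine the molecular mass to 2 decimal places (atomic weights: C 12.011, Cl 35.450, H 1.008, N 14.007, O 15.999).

First, the molecular formula is C13H23Cl2NO2 (counting implicit H from valence).
  C: 13 × 12.011 = 156.143
  Cl: 2 × 35.450 = 70.900
  H: 23 × 1.008 = 23.184
  N: 1 × 14.007 = 14.007
  O: 2 × 15.999 = 31.998
Sum: 13×12.011 + 2×35.450 + 23×1.008 + 1×14.007 + 2×15.999 = 296.232 → 296.23 g/mol.

296.23 g/mol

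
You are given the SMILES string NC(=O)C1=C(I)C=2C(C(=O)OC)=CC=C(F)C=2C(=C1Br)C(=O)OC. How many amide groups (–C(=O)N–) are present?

The amide motif appears at heavy-atom position 2 in the SMILES.
Other groups present: 2 ester.
Amide count: 1.

1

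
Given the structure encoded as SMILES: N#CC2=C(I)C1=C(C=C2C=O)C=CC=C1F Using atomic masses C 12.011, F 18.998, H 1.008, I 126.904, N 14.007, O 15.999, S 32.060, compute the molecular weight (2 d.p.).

First, the molecular formula is C12H5FINO (counting implicit H from valence).
  C: 12 × 12.011 = 144.132
  F: 1 × 18.998 = 18.998
  H: 5 × 1.008 = 5.040
  I: 1 × 126.904 = 126.904
  N: 1 × 14.007 = 14.007
  O: 1 × 15.999 = 15.999
Sum: 12×12.011 + 1×18.998 + 5×1.008 + 1×126.904 + 1×14.007 + 1×15.999 = 325.080 → 325.08 g/mol.

325.08 g/mol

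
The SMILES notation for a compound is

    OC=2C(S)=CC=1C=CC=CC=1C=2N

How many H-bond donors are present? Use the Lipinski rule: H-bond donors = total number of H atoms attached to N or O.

Donors: find every N or O and count the H atoms it carries.
  atom 1 (O): bond orders sum to 1 → 1 H
  atom 13 (N): bond orders sum to 1 → 2 H
Lipinski HBD = 3.

3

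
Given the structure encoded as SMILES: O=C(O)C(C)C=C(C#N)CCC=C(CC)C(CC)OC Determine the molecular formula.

C16H25NO3

Walk through each heavy atom and fill implicit hydrogens from standard valence (C 4, N 3, O 2, S 2, halogen 1):
  atom 1: O, bond orders sum to 2 (valence 2) → 0 H
  atom 2: C, bond orders sum to 4 (valence 4) → 0 H
  atom 3: O, bond orders sum to 1 (valence 2) → 1 H
  atom 4: C, bond orders sum to 3 (valence 4) → 1 H
  atom 5: C, bond orders sum to 1 (valence 4) → 3 H
  atom 6: C, bond orders sum to 3 (valence 4) → 1 H
  atom 7: C, bond orders sum to 4 (valence 4) → 0 H
  atom 8: C, bond orders sum to 4 (valence 4) → 0 H
  atom 9: N, bond orders sum to 3 (valence 3) → 0 H
  atom 10: C, bond orders sum to 2 (valence 4) → 2 H
  atom 11: C, bond orders sum to 2 (valence 4) → 2 H
  atom 12: C, bond orders sum to 3 (valence 4) → 1 H
  atom 13: C, bond orders sum to 4 (valence 4) → 0 H
  atom 14: C, bond orders sum to 2 (valence 4) → 2 H
  atom 15: C, bond orders sum to 1 (valence 4) → 3 H
  atom 16: C, bond orders sum to 3 (valence 4) → 1 H
  atom 17: C, bond orders sum to 2 (valence 4) → 2 H
  atom 18: C, bond orders sum to 1 (valence 4) → 3 H
  atom 19: O, bond orders sum to 2 (valence 2) → 0 H
  atom 20: C, bond orders sum to 1 (valence 4) → 3 H
Totals → C:16, H:25, N:1, O:3.
In Hill order: C16H25NO3.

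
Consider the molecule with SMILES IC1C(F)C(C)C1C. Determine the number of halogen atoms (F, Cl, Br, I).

2

Halogen atoms appear at heavy-atom positions 1, 4 (1×F, 1×I).
Halogen count: 2.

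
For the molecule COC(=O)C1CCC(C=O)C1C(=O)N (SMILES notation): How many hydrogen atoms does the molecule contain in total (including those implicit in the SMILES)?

13

Walk through each heavy atom and fill implicit hydrogens from standard valence (C 4, N 3, O 2, S 2, halogen 1):
  atom 1: C, bond orders sum to 1 (valence 4) → 3 H
  atom 2: O, bond orders sum to 2 (valence 2) → 0 H
  atom 3: C, bond orders sum to 4 (valence 4) → 0 H
  atom 4: O, bond orders sum to 2 (valence 2) → 0 H
  atom 5: C, bond orders sum to 3 (valence 4) → 1 H
  atom 6: C, bond orders sum to 2 (valence 4) → 2 H
  atom 7: C, bond orders sum to 2 (valence 4) → 2 H
  atom 8: C, bond orders sum to 3 (valence 4) → 1 H
  atom 9: C, bond orders sum to 3 (valence 4) → 1 H
  atom 10: O, bond orders sum to 2 (valence 2) → 0 H
  atom 11: C, bond orders sum to 3 (valence 4) → 1 H
  atom 12: C, bond orders sum to 4 (valence 4) → 0 H
  atom 13: O, bond orders sum to 2 (valence 2) → 0 H
  atom 14: N, bond orders sum to 1 (valence 3) → 2 H
Total hydrogens: 13.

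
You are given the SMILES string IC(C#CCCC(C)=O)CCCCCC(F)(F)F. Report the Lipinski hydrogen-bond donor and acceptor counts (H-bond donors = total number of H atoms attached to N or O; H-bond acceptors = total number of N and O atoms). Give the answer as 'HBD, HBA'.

Donors: find every N or O and count the H atoms it carries.
  atom 9 (O): bond orders sum to 2 → 0 H
Lipinski HBD = 0.
Acceptors: N atoms = 0, O atoms = 1 → HBA = 1.

0, 1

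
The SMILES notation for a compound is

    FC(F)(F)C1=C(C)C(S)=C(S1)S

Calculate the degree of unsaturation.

Degree of unsaturation = (number of rings) + (number of π bonds).
Ring closures in the SMILES: 1.
π bonds: 2 double bonds (each 1 DoU) → 2 DoU from unsaturation.
Total DoU = 1 + 2 = 3.

3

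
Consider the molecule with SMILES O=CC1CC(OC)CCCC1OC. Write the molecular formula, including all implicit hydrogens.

C10H18O3

Walk through each heavy atom and fill implicit hydrogens from standard valence (C 4, N 3, O 2, S 2, halogen 1):
  atom 1: O, bond orders sum to 2 (valence 2) → 0 H
  atom 2: C, bond orders sum to 3 (valence 4) → 1 H
  atom 3: C, bond orders sum to 3 (valence 4) → 1 H
  atom 4: C, bond orders sum to 2 (valence 4) → 2 H
  atom 5: C, bond orders sum to 3 (valence 4) → 1 H
  atom 6: O, bond orders sum to 2 (valence 2) → 0 H
  atom 7: C, bond orders sum to 1 (valence 4) → 3 H
  atom 8: C, bond orders sum to 2 (valence 4) → 2 H
  atom 9: C, bond orders sum to 2 (valence 4) → 2 H
  atom 10: C, bond orders sum to 2 (valence 4) → 2 H
  atom 11: C, bond orders sum to 3 (valence 4) → 1 H
  atom 12: O, bond orders sum to 2 (valence 2) → 0 H
  atom 13: C, bond orders sum to 1 (valence 4) → 3 H
Totals → C:10, H:18, O:3.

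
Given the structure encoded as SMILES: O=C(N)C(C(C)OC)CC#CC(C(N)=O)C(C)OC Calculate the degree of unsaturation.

Degree of unsaturation = (number of rings) + (number of π bonds).
Ring closures in the SMILES: 0.
π bonds: 2 double bonds (each 1 DoU), 1 triple bond (each 2 DoU) → 4 DoU from unsaturation.
Total DoU = 0 + 4 = 4.

4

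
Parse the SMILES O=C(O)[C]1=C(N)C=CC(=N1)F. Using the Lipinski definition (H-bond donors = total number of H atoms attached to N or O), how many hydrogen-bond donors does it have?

Donors: find every N or O and count the H atoms it carries.
  atom 1 (O): bond orders sum to 2 → 0 H
  atom 3 (O): bond orders sum to 1 → 1 H
  atom 6 (N): bond orders sum to 1 → 2 H
  atom 10 (N): bond orders sum to 3 → 0 H
Lipinski HBD = 3.

3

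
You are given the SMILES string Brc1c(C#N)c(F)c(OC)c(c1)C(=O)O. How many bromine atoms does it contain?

1

Scan the SMILES for Br atoms (remember two-letter symbols like Cl and Br are single atoms).
Bromine count: 1.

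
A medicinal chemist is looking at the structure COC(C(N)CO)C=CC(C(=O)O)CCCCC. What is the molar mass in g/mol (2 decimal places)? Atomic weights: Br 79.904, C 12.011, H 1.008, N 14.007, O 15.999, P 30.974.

259.35 g/mol

First, the molecular formula is C13H25NO4 (counting implicit H from valence).
  C: 13 × 12.011 = 156.143
  H: 25 × 1.008 = 25.200
  N: 1 × 14.007 = 14.007
  O: 4 × 15.999 = 63.996
Sum: 13×12.011 + 25×1.008 + 1×14.007 + 4×15.999 = 259.346 → 259.35 g/mol.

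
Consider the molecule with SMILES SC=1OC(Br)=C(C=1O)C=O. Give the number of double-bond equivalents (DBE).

Molecular formula: C5H3BrO3S.
DoU = (2C + 2 + N − H − X) / 2, where X is the halogen count and O/S are ignored.
    = (2·5 + 2 + 0 − 3 − 1) / 2 = 8 / 2 = 4.

4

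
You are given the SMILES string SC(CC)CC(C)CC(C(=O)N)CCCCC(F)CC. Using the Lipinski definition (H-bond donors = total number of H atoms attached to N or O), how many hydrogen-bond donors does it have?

Donors: find every N or O and count the H atoms it carries.
  atom 11 (O): bond orders sum to 2 → 0 H
  atom 12 (N): bond orders sum to 1 → 2 H
Lipinski HBD = 2.

2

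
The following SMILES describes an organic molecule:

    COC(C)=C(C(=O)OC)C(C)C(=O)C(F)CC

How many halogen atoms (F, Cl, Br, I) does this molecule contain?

1

Halogen atoms appear at heavy-atom position 15 (1×F).
Other groups present: 1 alkene, 1 ester, 1 ether, 1 ketone.
Halogen count: 1.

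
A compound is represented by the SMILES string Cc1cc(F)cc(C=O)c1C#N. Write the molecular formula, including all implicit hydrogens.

Walk through each heavy atom and fill implicit hydrogens from standard valence (C 4, N 3, O 2, S 2, halogen 1); for lowercase aromatic atoms, an aromatic c carries 1 H when it has two neighbours and 0 H with three, and aromatic n carries 0 H:
  atom 1: C, bond orders sum to 1 (valence 4) → 3 H
  atom 2: aromatic c, 3 neighbours → 0 H
  atom 3: aromatic c, 2 neighbours → 1 H
  atom 4: aromatic c, 3 neighbours → 0 H
  atom 5: F (halogen, monovalent) → 0 H
  atom 6: aromatic c, 2 neighbours → 1 H
  atom 7: aromatic c, 3 neighbours → 0 H
  atom 8: C, bond orders sum to 3 (valence 4) → 1 H
  atom 9: O, bond orders sum to 2 (valence 2) → 0 H
  atom 10: aromatic c, 3 neighbours → 0 H
  atom 11: C, bond orders sum to 4 (valence 4) → 0 H
  atom 12: N, bond orders sum to 3 (valence 3) → 0 H
Totals → C:9, H:6, F:1, N:1, O:1.
In Hill order: C9H6FNO.

C9H6FNO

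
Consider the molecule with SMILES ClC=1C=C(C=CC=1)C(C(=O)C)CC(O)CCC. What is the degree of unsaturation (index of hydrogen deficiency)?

5

Molecular formula: C14H19ClO2.
DoU = (2C + 2 + N − H − X) / 2, where X is the halogen count and O/S are ignored.
    = (2·14 + 2 + 0 − 19 − 1) / 2 = 10 / 2 = 5.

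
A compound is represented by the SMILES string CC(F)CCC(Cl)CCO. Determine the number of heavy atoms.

Every atom symbol written in the SMILES (organic subset) is one heavy atom; implicit H are not written.
Heavy atoms by element → C:7, Cl:1, F:1, O:1.
Total: 10.

10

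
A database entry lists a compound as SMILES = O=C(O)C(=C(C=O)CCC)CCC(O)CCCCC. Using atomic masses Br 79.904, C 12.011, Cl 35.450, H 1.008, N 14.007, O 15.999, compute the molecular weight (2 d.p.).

First, the molecular formula is C15H26O4 (counting implicit H from valence).
  C: 15 × 12.011 = 180.165
  H: 26 × 1.008 = 26.208
  O: 4 × 15.999 = 63.996
Sum: 15×12.011 + 26×1.008 + 4×15.999 = 270.369 → 270.37 g/mol.

270.37 g/mol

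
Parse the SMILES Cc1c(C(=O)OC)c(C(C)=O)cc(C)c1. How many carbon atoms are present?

12

Count every carbon token in the SMILES (each C, including those in ring-closure positions and inside branches).
Carbon count: 12.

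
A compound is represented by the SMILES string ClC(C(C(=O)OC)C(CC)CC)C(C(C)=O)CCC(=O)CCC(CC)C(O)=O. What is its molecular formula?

C21H35ClO6

Walk through each heavy atom and fill implicit hydrogens from standard valence (C 4, N 3, O 2, S 2, halogen 1):
  atom 1: Cl (halogen, monovalent) → 0 H
  atom 2: C, bond orders sum to 3 (valence 4) → 1 H
  atom 3: C, bond orders sum to 3 (valence 4) → 1 H
  atom 4: C, bond orders sum to 4 (valence 4) → 0 H
  atom 5: O, bond orders sum to 2 (valence 2) → 0 H
  atom 6: O, bond orders sum to 2 (valence 2) → 0 H
  atom 7: C, bond orders sum to 1 (valence 4) → 3 H
  atom 8: C, bond orders sum to 3 (valence 4) → 1 H
  atom 9: C, bond orders sum to 2 (valence 4) → 2 H
  atom 10: C, bond orders sum to 1 (valence 4) → 3 H
  atom 11: C, bond orders sum to 2 (valence 4) → 2 H
  atom 12: C, bond orders sum to 1 (valence 4) → 3 H
  atom 13: C, bond orders sum to 3 (valence 4) → 1 H
  atom 14: C, bond orders sum to 4 (valence 4) → 0 H
  atom 15: C, bond orders sum to 1 (valence 4) → 3 H
  atom 16: O, bond orders sum to 2 (valence 2) → 0 H
  atom 17: C, bond orders sum to 2 (valence 4) → 2 H
  atom 18: C, bond orders sum to 2 (valence 4) → 2 H
  atom 19: C, bond orders sum to 4 (valence 4) → 0 H
  atom 20: O, bond orders sum to 2 (valence 2) → 0 H
  atom 21: C, bond orders sum to 2 (valence 4) → 2 H
  atom 22: C, bond orders sum to 2 (valence 4) → 2 H
  atom 23: C, bond orders sum to 3 (valence 4) → 1 H
  atom 24: C, bond orders sum to 2 (valence 4) → 2 H
  atom 25: C, bond orders sum to 1 (valence 4) → 3 H
  atom 26: C, bond orders sum to 4 (valence 4) → 0 H
  atom 27: O, bond orders sum to 1 (valence 2) → 1 H
  atom 28: O, bond orders sum to 2 (valence 2) → 0 H
Totals → C:21, H:35, Cl:1, O:6.
In Hill order: C21H35ClO6.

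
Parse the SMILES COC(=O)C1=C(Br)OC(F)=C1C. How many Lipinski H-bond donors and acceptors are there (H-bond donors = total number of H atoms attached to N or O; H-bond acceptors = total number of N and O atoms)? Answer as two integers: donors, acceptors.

Donors: find every N or O and count the H atoms it carries.
  atom 2 (O): bond orders sum to 2 → 0 H
  atom 4 (O): bond orders sum to 2 → 0 H
  atom 8 (O): bond orders sum to 2 → 0 H
Lipinski HBD = 0.
Acceptors: N atoms = 0, O atoms = 3 → HBA = 3.

0, 3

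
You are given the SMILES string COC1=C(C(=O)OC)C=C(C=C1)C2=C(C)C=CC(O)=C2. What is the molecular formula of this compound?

Walk through each heavy atom and fill implicit hydrogens from standard valence (C 4, N 3, O 2, S 2, halogen 1):
  atom 1: C, bond orders sum to 1 (valence 4) → 3 H
  atom 2: O, bond orders sum to 2 (valence 2) → 0 H
  atom 3: C, bond orders sum to 4 (valence 4) → 0 H
  atom 4: C, bond orders sum to 4 (valence 4) → 0 H
  atom 5: C, bond orders sum to 4 (valence 4) → 0 H
  atom 6: O, bond orders sum to 2 (valence 2) → 0 H
  atom 7: O, bond orders sum to 2 (valence 2) → 0 H
  atom 8: C, bond orders sum to 1 (valence 4) → 3 H
  atom 9: C, bond orders sum to 3 (valence 4) → 1 H
  atom 10: C, bond orders sum to 4 (valence 4) → 0 H
  atom 11: C, bond orders sum to 3 (valence 4) → 1 H
  atom 12: C, bond orders sum to 3 (valence 4) → 1 H
  atom 13: C, bond orders sum to 4 (valence 4) → 0 H
  atom 14: C, bond orders sum to 4 (valence 4) → 0 H
  atom 15: C, bond orders sum to 1 (valence 4) → 3 H
  atom 16: C, bond orders sum to 3 (valence 4) → 1 H
  atom 17: C, bond orders sum to 3 (valence 4) → 1 H
  atom 18: C, bond orders sum to 4 (valence 4) → 0 H
  atom 19: O, bond orders sum to 1 (valence 2) → 1 H
  atom 20: C, bond orders sum to 3 (valence 4) → 1 H
Totals → C:16, H:16, O:4.

C16H16O4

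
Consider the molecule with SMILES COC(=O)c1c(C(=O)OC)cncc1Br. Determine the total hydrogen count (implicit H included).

8

Walk through each heavy atom and fill implicit hydrogens from standard valence (C 4, N 3, O 2, S 2, halogen 1); for lowercase aromatic atoms, an aromatic c carries 1 H when it has two neighbours and 0 H with three, and aromatic n carries 0 H:
  atom 1: C, bond orders sum to 1 (valence 4) → 3 H
  atom 2: O, bond orders sum to 2 (valence 2) → 0 H
  atom 3: C, bond orders sum to 4 (valence 4) → 0 H
  atom 4: O, bond orders sum to 2 (valence 2) → 0 H
  atom 5: aromatic c, 3 neighbours → 0 H
  atom 6: aromatic c, 3 neighbours → 0 H
  atom 7: C, bond orders sum to 4 (valence 4) → 0 H
  atom 8: O, bond orders sum to 2 (valence 2) → 0 H
  atom 9: O, bond orders sum to 2 (valence 2) → 0 H
  atom 10: C, bond orders sum to 1 (valence 4) → 3 H
  atom 11: aromatic c, 2 neighbours → 1 H
  atom 12: aromatic n, 2 neighbours → 0 H
  atom 13: aromatic c, 2 neighbours → 1 H
  atom 14: aromatic c, 3 neighbours → 0 H
  atom 15: Br (halogen, monovalent) → 0 H
Total hydrogens: 8.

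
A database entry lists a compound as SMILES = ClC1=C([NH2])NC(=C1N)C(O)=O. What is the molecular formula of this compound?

C5H6ClN3O2

Walk through each heavy atom and fill implicit hydrogens from standard valence (C 4, N 3, O 2, S 2, halogen 1):
  atom 1: Cl (halogen, monovalent) → 0 H
  atom 2: C, bond orders sum to 4 (valence 4) → 0 H
  atom 3: C, bond orders sum to 4 (valence 4) → 0 H
  atom 4: N with explicit H count 2
  atom 5: N, bond orders sum to 2 (valence 3) → 1 H
  atom 6: C, bond orders sum to 4 (valence 4) → 0 H
  atom 7: C, bond orders sum to 4 (valence 4) → 0 H
  atom 8: N, bond orders sum to 1 (valence 3) → 2 H
  atom 9: C, bond orders sum to 4 (valence 4) → 0 H
  atom 10: O, bond orders sum to 1 (valence 2) → 1 H
  atom 11: O, bond orders sum to 2 (valence 2) → 0 H
Totals → C:5, H:6, Cl:1, N:3, O:2.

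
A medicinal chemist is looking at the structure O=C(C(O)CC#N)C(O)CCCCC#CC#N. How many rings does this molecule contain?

In SMILES, each pair of matching ring-closure digits denotes one ring-closing bond; the number of such bonds equals the number of independent rings.
Ring-closure bonds here: 0.

0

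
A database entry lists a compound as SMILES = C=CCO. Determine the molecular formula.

C3H6O

Walk through each heavy atom and fill implicit hydrogens from standard valence (C 4, N 3, O 2, S 2, halogen 1):
  atom 1: C, bond orders sum to 2 (valence 4) → 2 H
  atom 2: C, bond orders sum to 3 (valence 4) → 1 H
  atom 3: C, bond orders sum to 2 (valence 4) → 2 H
  atom 4: O, bond orders sum to 1 (valence 2) → 1 H
Totals → C:3, H:6, O:1.
In Hill order: C3H6O.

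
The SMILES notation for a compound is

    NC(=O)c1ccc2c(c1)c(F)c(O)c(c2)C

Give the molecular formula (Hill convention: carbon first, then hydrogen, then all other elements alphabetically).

Walk through each heavy atom and fill implicit hydrogens from standard valence (C 4, N 3, O 2, S 2, halogen 1); for lowercase aromatic atoms, an aromatic c carries 1 H when it has two neighbours and 0 H with three, and aromatic n carries 0 H:
  atom 1: N, bond orders sum to 1 (valence 3) → 2 H
  atom 2: C, bond orders sum to 4 (valence 4) → 0 H
  atom 3: O, bond orders sum to 2 (valence 2) → 0 H
  atom 4: aromatic c, 3 neighbours → 0 H
  atom 5: aromatic c, 2 neighbours → 1 H
  atom 6: aromatic c, 2 neighbours → 1 H
  atom 7: aromatic c, 3 neighbours → 0 H
  atom 8: aromatic c, 3 neighbours → 0 H
  atom 9: aromatic c, 2 neighbours → 1 H
  atom 10: aromatic c, 3 neighbours → 0 H
  atom 11: F (halogen, monovalent) → 0 H
  atom 12: aromatic c, 3 neighbours → 0 H
  atom 13: O, bond orders sum to 1 (valence 2) → 1 H
  atom 14: aromatic c, 3 neighbours → 0 H
  atom 15: aromatic c, 2 neighbours → 1 H
  atom 16: C, bond orders sum to 1 (valence 4) → 3 H
Totals → C:12, H:10, F:1, N:1, O:2.
In Hill order: C12H10FNO2.

C12H10FNO2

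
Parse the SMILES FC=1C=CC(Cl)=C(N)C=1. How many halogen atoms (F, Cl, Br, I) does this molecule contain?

Halogen atoms appear at heavy-atom positions 1, 6 (1×Cl, 1×F).
Other groups present: 1 primary amine.
Halogen count: 2.

2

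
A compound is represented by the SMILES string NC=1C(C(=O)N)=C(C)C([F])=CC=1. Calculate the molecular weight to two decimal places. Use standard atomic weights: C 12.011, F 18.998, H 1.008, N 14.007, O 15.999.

First, the molecular formula is C8H9FN2O (counting implicit H from valence).
  C: 8 × 12.011 = 96.088
  F: 1 × 18.998 = 18.998
  H: 9 × 1.008 = 9.072
  N: 2 × 14.007 = 28.014
  O: 1 × 15.999 = 15.999
Sum: 8×12.011 + 1×18.998 + 9×1.008 + 2×14.007 + 1×15.999 = 168.171 → 168.17 g/mol.

168.17 g/mol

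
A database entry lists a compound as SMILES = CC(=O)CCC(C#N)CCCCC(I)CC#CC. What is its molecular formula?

Walk through each heavy atom and fill implicit hydrogens from standard valence (C 4, N 3, O 2, S 2, halogen 1):
  atom 1: C, bond orders sum to 1 (valence 4) → 3 H
  atom 2: C, bond orders sum to 4 (valence 4) → 0 H
  atom 3: O, bond orders sum to 2 (valence 2) → 0 H
  atom 4: C, bond orders sum to 2 (valence 4) → 2 H
  atom 5: C, bond orders sum to 2 (valence 4) → 2 H
  atom 6: C, bond orders sum to 3 (valence 4) → 1 H
  atom 7: C, bond orders sum to 4 (valence 4) → 0 H
  atom 8: N, bond orders sum to 3 (valence 3) → 0 H
  atom 9: C, bond orders sum to 2 (valence 4) → 2 H
  atom 10: C, bond orders sum to 2 (valence 4) → 2 H
  atom 11: C, bond orders sum to 2 (valence 4) → 2 H
  atom 12: C, bond orders sum to 2 (valence 4) → 2 H
  atom 13: C, bond orders sum to 3 (valence 4) → 1 H
  atom 14: I (halogen, monovalent) → 0 H
  atom 15: C, bond orders sum to 2 (valence 4) → 2 H
  atom 16: C, bond orders sum to 4 (valence 4) → 0 H
  atom 17: C, bond orders sum to 4 (valence 4) → 0 H
  atom 18: C, bond orders sum to 1 (valence 4) → 3 H
Totals → C:15, H:22, I:1, N:1, O:1.

C15H22INO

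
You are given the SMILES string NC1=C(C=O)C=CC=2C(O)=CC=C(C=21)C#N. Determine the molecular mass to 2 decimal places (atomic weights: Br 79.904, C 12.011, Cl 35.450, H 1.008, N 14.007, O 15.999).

First, the molecular formula is C12H8N2O2 (counting implicit H from valence).
  C: 12 × 12.011 = 144.132
  H: 8 × 1.008 = 8.064
  N: 2 × 14.007 = 28.014
  O: 2 × 15.999 = 31.998
Sum: 12×12.011 + 8×1.008 + 2×14.007 + 2×15.999 = 212.208 → 212.21 g/mol.

212.21 g/mol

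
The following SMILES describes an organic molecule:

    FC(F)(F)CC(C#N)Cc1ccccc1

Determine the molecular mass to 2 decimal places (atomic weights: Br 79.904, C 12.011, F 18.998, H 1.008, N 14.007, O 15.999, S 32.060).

213.20 g/mol

First, the molecular formula is C11H10F3N (counting implicit H from valence).
  C: 11 × 12.011 = 132.121
  F: 3 × 18.998 = 56.994
  H: 10 × 1.008 = 10.080
  N: 1 × 14.007 = 14.007
Sum: 11×12.011 + 3×18.998 + 10×1.008 + 1×14.007 = 213.202 → 213.20 g/mol.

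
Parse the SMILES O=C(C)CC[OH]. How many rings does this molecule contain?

In SMILES, each pair of matching ring-closure digits denotes one ring-closing bond; the number of such bonds equals the number of independent rings.
Ring-closure bonds here: 0.

0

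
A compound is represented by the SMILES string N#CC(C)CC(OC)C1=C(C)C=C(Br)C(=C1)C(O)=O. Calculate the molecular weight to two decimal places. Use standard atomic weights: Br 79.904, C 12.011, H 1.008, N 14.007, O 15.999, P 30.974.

First, the molecular formula is C14H16BrNO3 (counting implicit H from valence).
  Br: 1 × 79.904 = 79.904
  C: 14 × 12.011 = 168.154
  H: 16 × 1.008 = 16.128
  N: 1 × 14.007 = 14.007
  O: 3 × 15.999 = 47.997
Sum: 1×79.904 + 14×12.011 + 16×1.008 + 1×14.007 + 3×15.999 = 326.190 → 326.19 g/mol.

326.19 g/mol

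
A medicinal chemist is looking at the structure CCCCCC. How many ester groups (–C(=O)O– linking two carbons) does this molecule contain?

0

Scan the SMILES for the ester motif — none present.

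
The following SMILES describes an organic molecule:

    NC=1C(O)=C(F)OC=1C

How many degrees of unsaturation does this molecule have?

Degree of unsaturation = (number of rings) + (number of π bonds).
Ring closures in the SMILES: 1.
π bonds: 2 double bonds (each 1 DoU) → 2 DoU from unsaturation.
Total DoU = 1 + 2 = 3.

3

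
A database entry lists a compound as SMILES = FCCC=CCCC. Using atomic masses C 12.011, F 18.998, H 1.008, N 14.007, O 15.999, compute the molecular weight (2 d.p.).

116.18 g/mol

First, the molecular formula is C7H13F (counting implicit H from valence).
  C: 7 × 12.011 = 84.077
  F: 1 × 18.998 = 18.998
  H: 13 × 1.008 = 13.104
Sum: 7×12.011 + 1×18.998 + 13×1.008 = 116.179 → 116.18 g/mol.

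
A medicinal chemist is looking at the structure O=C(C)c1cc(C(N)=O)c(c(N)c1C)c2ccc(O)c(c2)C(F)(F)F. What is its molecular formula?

Walk through each heavy atom and fill implicit hydrogens from standard valence (C 4, N 3, O 2, S 2, halogen 1); for lowercase aromatic atoms, an aromatic c carries 1 H when it has two neighbours and 0 H with three, and aromatic n carries 0 H:
  atom 1: O, bond orders sum to 2 (valence 2) → 0 H
  atom 2: C, bond orders sum to 4 (valence 4) → 0 H
  atom 3: C, bond orders sum to 1 (valence 4) → 3 H
  atom 4: aromatic c, 3 neighbours → 0 H
  atom 5: aromatic c, 2 neighbours → 1 H
  atom 6: aromatic c, 3 neighbours → 0 H
  atom 7: C, bond orders sum to 4 (valence 4) → 0 H
  atom 8: N, bond orders sum to 1 (valence 3) → 2 H
  atom 9: O, bond orders sum to 2 (valence 2) → 0 H
  atom 10: aromatic c, 3 neighbours → 0 H
  atom 11: aromatic c, 3 neighbours → 0 H
  atom 12: N, bond orders sum to 1 (valence 3) → 2 H
  atom 13: aromatic c, 3 neighbours → 0 H
  atom 14: C, bond orders sum to 1 (valence 4) → 3 H
  atom 15: aromatic c, 3 neighbours → 0 H
  atom 16: aromatic c, 2 neighbours → 1 H
  atom 17: aromatic c, 2 neighbours → 1 H
  atom 18: aromatic c, 3 neighbours → 0 H
  atom 19: O, bond orders sum to 1 (valence 2) → 1 H
  atom 20: aromatic c, 3 neighbours → 0 H
  atom 21: aromatic c, 2 neighbours → 1 H
  atom 22: C, bond orders sum to 4 (valence 4) → 0 H
  atom 23: F (halogen, monovalent) → 0 H
  atom 24: F (halogen, monovalent) → 0 H
  atom 25: F (halogen, monovalent) → 0 H
Totals → C:17, H:15, F:3, N:2, O:3.
In Hill order: C17H15F3N2O3.

C17H15F3N2O3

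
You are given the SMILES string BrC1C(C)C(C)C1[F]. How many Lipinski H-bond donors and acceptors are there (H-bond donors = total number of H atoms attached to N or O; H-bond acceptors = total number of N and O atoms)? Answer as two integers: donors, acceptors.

Donors: find every N or O and count the H atoms it carries.
  (no N or O atoms present)
Lipinski HBD = 0.
Acceptors: N atoms = 0, O atoms = 0 → HBA = 0.

0, 0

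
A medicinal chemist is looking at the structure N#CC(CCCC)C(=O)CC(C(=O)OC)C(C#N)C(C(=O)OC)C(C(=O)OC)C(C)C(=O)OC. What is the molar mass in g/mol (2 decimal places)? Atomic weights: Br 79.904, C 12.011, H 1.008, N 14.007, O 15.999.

First, the molecular formula is C23H32N2O9 (counting implicit H from valence).
  C: 23 × 12.011 = 276.253
  H: 32 × 1.008 = 32.256
  N: 2 × 14.007 = 28.014
  O: 9 × 15.999 = 143.991
Sum: 23×12.011 + 32×1.008 + 2×14.007 + 9×15.999 = 480.514 → 480.51 g/mol.

480.51 g/mol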